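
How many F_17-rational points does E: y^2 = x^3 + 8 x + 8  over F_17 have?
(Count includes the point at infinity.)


For each x in F_17, count y with y^2 = x^3 + 8 x + 8 mod 17:
  x = 0: RHS = 8, y in [5, 12]  -> 2 point(s)
  x = 1: RHS = 0, y in [0]  -> 1 point(s)
  x = 2: RHS = 15, y in [7, 10]  -> 2 point(s)
  x = 3: RHS = 8, y in [5, 12]  -> 2 point(s)
  x = 4: RHS = 2, y in [6, 11]  -> 2 point(s)
  x = 6: RHS = 0, y in [0]  -> 1 point(s)
  x = 7: RHS = 16, y in [4, 13]  -> 2 point(s)
  x = 10: RHS = 0, y in [0]  -> 1 point(s)
  x = 11: RHS = 16, y in [4, 13]  -> 2 point(s)
  x = 12: RHS = 13, y in [8, 9]  -> 2 point(s)
  x = 14: RHS = 8, y in [5, 12]  -> 2 point(s)
  x = 15: RHS = 1, y in [1, 16]  -> 2 point(s)
  x = 16: RHS = 16, y in [4, 13]  -> 2 point(s)
Affine points: 23. Add the point at infinity: total = 24.

#E(F_17) = 24


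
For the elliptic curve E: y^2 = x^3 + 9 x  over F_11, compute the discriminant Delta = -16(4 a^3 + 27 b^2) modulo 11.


4 a^3 + 27 b^2 = 4*9^3 + 27*0^2 = 2916 + 0 = 2916
Delta = -16 * (2916) = -46656
Delta mod 11 = 6

Delta = 6 (mod 11)


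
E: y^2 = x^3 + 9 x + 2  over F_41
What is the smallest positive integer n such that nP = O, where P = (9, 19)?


Compute successive multiples of P until we hit O:
  1P = (9, 19)
  2P = (27, 17)
  3P = (4, 26)
  4P = (7, 11)
  5P = (0, 17)
  6P = (28, 36)
  7P = (14, 24)
  8P = (19, 12)
  ... (continuing to 39P)
  39P = O

ord(P) = 39


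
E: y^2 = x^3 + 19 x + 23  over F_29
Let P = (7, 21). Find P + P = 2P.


Doubling: s = (3 x1^2 + a) / (2 y1)
s = (3*7^2 + 19) / (2*21) mod 29 = 15
x3 = s^2 - 2 x1 mod 29 = 15^2 - 2*7 = 8
y3 = s (x1 - x3) - y1 mod 29 = 15 * (7 - 8) - 21 = 22

2P = (8, 22)


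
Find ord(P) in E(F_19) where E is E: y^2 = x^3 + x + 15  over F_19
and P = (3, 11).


Compute successive multiples of P until we hit O:
  1P = (3, 11)
  2P = (3, 8)
  3P = O

ord(P) = 3


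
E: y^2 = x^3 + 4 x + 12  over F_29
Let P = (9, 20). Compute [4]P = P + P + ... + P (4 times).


k = 4 = 100_2 (binary, LSB first: 001)
Double-and-add from P = (9, 20):
  bit 0 = 0: acc unchanged = O
  bit 1 = 0: acc unchanged = O
  bit 2 = 1: acc = O + (17, 18) = (17, 18)

4P = (17, 18)


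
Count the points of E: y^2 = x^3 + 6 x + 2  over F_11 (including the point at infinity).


For each x in F_11, count y with y^2 = x^3 + 6 x + 2 mod 11:
  x = 1: RHS = 9, y in [3, 8]  -> 2 point(s)
  x = 2: RHS = 0, y in [0]  -> 1 point(s)
  x = 3: RHS = 3, y in [5, 6]  -> 2 point(s)
  x = 5: RHS = 3, y in [5, 6]  -> 2 point(s)
  x = 6: RHS = 1, y in [1, 10]  -> 2 point(s)
  x = 8: RHS = 1, y in [1, 10]  -> 2 point(s)
  x = 9: RHS = 4, y in [2, 9]  -> 2 point(s)
Affine points: 13. Add the point at infinity: total = 14.

#E(F_11) = 14


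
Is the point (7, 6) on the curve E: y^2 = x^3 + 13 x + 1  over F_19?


Check whether y^2 = x^3 + 13 x + 1 (mod 19) for (x, y) = (7, 6).
LHS: y^2 = 6^2 mod 19 = 17
RHS: x^3 + 13 x + 1 = 7^3 + 13*7 + 1 mod 19 = 17
LHS = RHS

Yes, on the curve


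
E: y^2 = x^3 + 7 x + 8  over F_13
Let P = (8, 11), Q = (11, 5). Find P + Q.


P != Q, so use the chord formula.
s = (y2 - y1) / (x2 - x1) = (7) / (3) mod 13 = 11
x3 = s^2 - x1 - x2 mod 13 = 11^2 - 8 - 11 = 11
y3 = s (x1 - x3) - y1 mod 13 = 11 * (8 - 11) - 11 = 8

P + Q = (11, 8)


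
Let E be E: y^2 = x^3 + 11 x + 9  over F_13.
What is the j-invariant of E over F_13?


Delta = -16(4 a^3 + 27 b^2) mod 13 = 9
-1728 * (4 a)^3 = -1728 * (4*11)^3 mod 13 = 8
j = 8 * 9^(-1) mod 13 = 11

j = 11 (mod 13)


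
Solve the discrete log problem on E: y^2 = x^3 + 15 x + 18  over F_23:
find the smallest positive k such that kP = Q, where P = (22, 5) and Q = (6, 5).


Enumerate multiples of P until we hit Q = (6, 5):
  1P = (22, 5)
  2P = (8, 11)
  3P = (19, 20)
  4P = (7, 12)
  5P = (21, 16)
  6P = (9, 13)
  7P = (0, 8)
  8P = (10, 8)
  9P = (4, 2)
  10P = (13, 8)
  11P = (6, 5)
Match found at i = 11.

k = 11


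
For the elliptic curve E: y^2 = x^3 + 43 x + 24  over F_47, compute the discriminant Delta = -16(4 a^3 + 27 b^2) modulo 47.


4 a^3 + 27 b^2 = 4*43^3 + 27*24^2 = 318028 + 15552 = 333580
Delta = -16 * (333580) = -5337280
Delta mod 47 = 40

Delta = 40 (mod 47)


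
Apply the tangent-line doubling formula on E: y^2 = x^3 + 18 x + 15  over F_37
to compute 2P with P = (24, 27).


Doubling: s = (3 x1^2 + a) / (2 y1)
s = (3*24^2 + 18) / (2*27) mod 37 = 20
x3 = s^2 - 2 x1 mod 37 = 20^2 - 2*24 = 19
y3 = s (x1 - x3) - y1 mod 37 = 20 * (24 - 19) - 27 = 36

2P = (19, 36)


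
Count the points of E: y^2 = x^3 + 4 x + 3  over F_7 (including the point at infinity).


For each x in F_7, count y with y^2 = x^3 + 4 x + 3 mod 7:
  x = 1: RHS = 1, y in [1, 6]  -> 2 point(s)
  x = 3: RHS = 0, y in [0]  -> 1 point(s)
  x = 5: RHS = 1, y in [1, 6]  -> 2 point(s)
Affine points: 5. Add the point at infinity: total = 6.

#E(F_7) = 6


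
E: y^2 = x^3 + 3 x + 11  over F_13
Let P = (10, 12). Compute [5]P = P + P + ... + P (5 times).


k = 5 = 101_2 (binary, LSB first: 101)
Double-and-add from P = (10, 12):
  bit 0 = 1: acc = O + (10, 12) = (10, 12)
  bit 1 = 0: acc unchanged = (10, 12)
  bit 2 = 1: acc = (10, 12) + (10, 12) = (10, 1)

5P = (10, 1)


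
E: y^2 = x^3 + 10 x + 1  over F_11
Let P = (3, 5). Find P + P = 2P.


Doubling: s = (3 x1^2 + a) / (2 y1)
s = (3*3^2 + 10) / (2*5) mod 11 = 7
x3 = s^2 - 2 x1 mod 11 = 7^2 - 2*3 = 10
y3 = s (x1 - x3) - y1 mod 11 = 7 * (3 - 10) - 5 = 1

2P = (10, 1)


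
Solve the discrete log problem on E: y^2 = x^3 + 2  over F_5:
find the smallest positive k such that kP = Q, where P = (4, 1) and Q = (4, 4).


Enumerate multiples of P until we hit Q = (4, 4):
  1P = (4, 1)
  2P = (3, 3)
  3P = (2, 0)
  4P = (3, 2)
  5P = (4, 4)
Match found at i = 5.

k = 5


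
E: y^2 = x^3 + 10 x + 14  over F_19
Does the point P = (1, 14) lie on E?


Check whether y^2 = x^3 + 10 x + 14 (mod 19) for (x, y) = (1, 14).
LHS: y^2 = 14^2 mod 19 = 6
RHS: x^3 + 10 x + 14 = 1^3 + 10*1 + 14 mod 19 = 6
LHS = RHS

Yes, on the curve


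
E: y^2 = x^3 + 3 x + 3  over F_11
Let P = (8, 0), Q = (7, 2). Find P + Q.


P != Q, so use the chord formula.
s = (y2 - y1) / (x2 - x1) = (2) / (10) mod 11 = 9
x3 = s^2 - x1 - x2 mod 11 = 9^2 - 8 - 7 = 0
y3 = s (x1 - x3) - y1 mod 11 = 9 * (8 - 0) - 0 = 6

P + Q = (0, 6)


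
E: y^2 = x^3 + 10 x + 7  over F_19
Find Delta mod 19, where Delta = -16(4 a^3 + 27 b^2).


4 a^3 + 27 b^2 = 4*10^3 + 27*7^2 = 4000 + 1323 = 5323
Delta = -16 * (5323) = -85168
Delta mod 19 = 9

Delta = 9 (mod 19)


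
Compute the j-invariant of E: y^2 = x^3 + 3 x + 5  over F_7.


Delta = -16(4 a^3 + 27 b^2) mod 7 = 2
-1728 * (4 a)^3 = -1728 * (4*3)^3 mod 7 = 6
j = 6 * 2^(-1) mod 7 = 3

j = 3 (mod 7)


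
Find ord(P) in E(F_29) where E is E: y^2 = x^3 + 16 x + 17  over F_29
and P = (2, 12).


Compute successive multiples of P until we hit O:
  1P = (2, 12)
  2P = (3, 11)
  3P = (25, 11)
  4P = (27, 8)
  5P = (1, 18)
  6P = (4, 0)
  7P = (1, 11)
  8P = (27, 21)
  ... (continuing to 12P)
  12P = O

ord(P) = 12


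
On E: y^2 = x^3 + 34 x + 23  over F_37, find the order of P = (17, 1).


Compute successive multiples of P until we hit O:
  1P = (17, 1)
  2P = (36, 5)
  3P = (11, 10)
  4P = (2, 32)
  5P = (30, 16)
  6P = (6, 6)
  7P = (35, 24)
  8P = (29, 33)
  ... (continuing to 35P)
  35P = O

ord(P) = 35


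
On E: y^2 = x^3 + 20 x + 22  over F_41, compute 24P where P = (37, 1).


k = 24 = 11000_2 (binary, LSB first: 00011)
Double-and-add from P = (37, 1):
  bit 0 = 0: acc unchanged = O
  bit 1 = 0: acc unchanged = O
  bit 2 = 0: acc unchanged = O
  bit 3 = 1: acc = O + (19, 39) = (19, 39)
  bit 4 = 1: acc = (19, 39) + (4, 17) = (34, 21)

24P = (34, 21)


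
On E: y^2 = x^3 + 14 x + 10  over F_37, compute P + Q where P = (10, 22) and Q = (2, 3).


P != Q, so use the chord formula.
s = (y2 - y1) / (x2 - x1) = (18) / (29) mod 37 = 7
x3 = s^2 - x1 - x2 mod 37 = 7^2 - 10 - 2 = 0
y3 = s (x1 - x3) - y1 mod 37 = 7 * (10 - 0) - 22 = 11

P + Q = (0, 11)


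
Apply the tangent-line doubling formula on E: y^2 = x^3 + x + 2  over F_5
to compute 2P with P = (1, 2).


Doubling: s = (3 x1^2 + a) / (2 y1)
s = (3*1^2 + 1) / (2*2) mod 5 = 1
x3 = s^2 - 2 x1 mod 5 = 1^2 - 2*1 = 4
y3 = s (x1 - x3) - y1 mod 5 = 1 * (1 - 4) - 2 = 0

2P = (4, 0)


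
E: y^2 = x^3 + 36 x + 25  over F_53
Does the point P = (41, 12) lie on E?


Check whether y^2 = x^3 + 36 x + 25 (mod 53) for (x, y) = (41, 12).
LHS: y^2 = 12^2 mod 53 = 38
RHS: x^3 + 36 x + 25 = 41^3 + 36*41 + 25 mod 53 = 38
LHS = RHS

Yes, on the curve


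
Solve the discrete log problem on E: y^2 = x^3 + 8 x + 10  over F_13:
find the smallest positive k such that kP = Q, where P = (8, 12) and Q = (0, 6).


Enumerate multiples of P until we hit Q = (0, 6):
  1P = (8, 12)
  2P = (0, 7)
  3P = (6, 12)
  4P = (12, 1)
  5P = (3, 10)
  6P = (11, 5)
  7P = (11, 8)
  8P = (3, 3)
  9P = (12, 12)
  10P = (6, 1)
  11P = (0, 6)
Match found at i = 11.

k = 11


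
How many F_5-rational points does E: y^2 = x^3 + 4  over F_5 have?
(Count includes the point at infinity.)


For each x in F_5, count y with y^2 = x^3 + 0 x + 4 mod 5:
  x = 0: RHS = 4, y in [2, 3]  -> 2 point(s)
  x = 1: RHS = 0, y in [0]  -> 1 point(s)
  x = 3: RHS = 1, y in [1, 4]  -> 2 point(s)
Affine points: 5. Add the point at infinity: total = 6.

#E(F_5) = 6


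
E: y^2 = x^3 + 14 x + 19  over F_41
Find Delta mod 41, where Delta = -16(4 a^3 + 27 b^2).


4 a^3 + 27 b^2 = 4*14^3 + 27*19^2 = 10976 + 9747 = 20723
Delta = -16 * (20723) = -331568
Delta mod 41 = 40

Delta = 40 (mod 41)


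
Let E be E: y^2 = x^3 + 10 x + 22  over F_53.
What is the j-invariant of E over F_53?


Delta = -16(4 a^3 + 27 b^2) mod 53 = 21
-1728 * (4 a)^3 = -1728 * (4*10)^3 mod 53 = 26
j = 26 * 21^(-1) mod 53 = 29

j = 29 (mod 53)


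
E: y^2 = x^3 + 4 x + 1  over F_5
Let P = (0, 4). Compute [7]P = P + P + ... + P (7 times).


k = 7 = 111_2 (binary, LSB first: 111)
Double-and-add from P = (0, 4):
  bit 0 = 1: acc = O + (0, 4) = (0, 4)
  bit 1 = 1: acc = (0, 4) + (4, 4) = (1, 1)
  bit 2 = 1: acc = (1, 1) + (3, 0) = (0, 1)

7P = (0, 1)


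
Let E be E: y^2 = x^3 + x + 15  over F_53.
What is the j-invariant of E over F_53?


Delta = -16(4 a^3 + 27 b^2) mod 53 = 44
-1728 * (4 a)^3 = -1728 * (4*1)^3 mod 53 = 19
j = 19 * 44^(-1) mod 53 = 45

j = 45 (mod 53)


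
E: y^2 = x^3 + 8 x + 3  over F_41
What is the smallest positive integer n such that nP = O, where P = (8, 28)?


Compute successive multiples of P until we hit O:
  1P = (8, 28)
  2P = (16, 2)
  3P = (25, 17)
  4P = (7, 22)
  5P = (21, 17)
  6P = (28, 11)
  7P = (13, 7)
  8P = (36, 24)
  ... (continuing to 33P)
  33P = O

ord(P) = 33


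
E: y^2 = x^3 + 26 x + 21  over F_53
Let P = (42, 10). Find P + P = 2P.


Doubling: s = (3 x1^2 + a) / (2 y1)
s = (3*42^2 + 26) / (2*10) mod 53 = 38
x3 = s^2 - 2 x1 mod 53 = 38^2 - 2*42 = 35
y3 = s (x1 - x3) - y1 mod 53 = 38 * (42 - 35) - 10 = 44

2P = (35, 44)


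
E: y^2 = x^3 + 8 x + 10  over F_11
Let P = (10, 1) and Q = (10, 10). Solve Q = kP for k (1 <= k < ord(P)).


Enumerate multiples of P until we hit Q = (10, 10):
  1P = (10, 1)
  2P = (2, 10)
  3P = (8, 5)
  4P = (8, 6)
  5P = (2, 1)
  6P = (10, 10)
Match found at i = 6.

k = 6


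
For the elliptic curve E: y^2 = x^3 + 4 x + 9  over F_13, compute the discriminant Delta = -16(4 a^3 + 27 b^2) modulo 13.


4 a^3 + 27 b^2 = 4*4^3 + 27*9^2 = 256 + 2187 = 2443
Delta = -16 * (2443) = -39088
Delta mod 13 = 3

Delta = 3 (mod 13)


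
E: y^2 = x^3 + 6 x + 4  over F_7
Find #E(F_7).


For each x in F_7, count y with y^2 = x^3 + 6 x + 4 mod 7:
  x = 0: RHS = 4, y in [2, 5]  -> 2 point(s)
  x = 1: RHS = 4, y in [2, 5]  -> 2 point(s)
  x = 3: RHS = 0, y in [0]  -> 1 point(s)
  x = 4: RHS = 1, y in [1, 6]  -> 2 point(s)
  x = 6: RHS = 4, y in [2, 5]  -> 2 point(s)
Affine points: 9. Add the point at infinity: total = 10.

#E(F_7) = 10


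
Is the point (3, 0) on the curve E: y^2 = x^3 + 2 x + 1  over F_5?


Check whether y^2 = x^3 + 2 x + 1 (mod 5) for (x, y) = (3, 0).
LHS: y^2 = 0^2 mod 5 = 0
RHS: x^3 + 2 x + 1 = 3^3 + 2*3 + 1 mod 5 = 4
LHS != RHS

No, not on the curve


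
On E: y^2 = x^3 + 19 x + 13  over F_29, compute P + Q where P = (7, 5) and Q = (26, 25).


P != Q, so use the chord formula.
s = (y2 - y1) / (x2 - x1) = (20) / (19) mod 29 = 27
x3 = s^2 - x1 - x2 mod 29 = 27^2 - 7 - 26 = 0
y3 = s (x1 - x3) - y1 mod 29 = 27 * (7 - 0) - 5 = 10

P + Q = (0, 10)


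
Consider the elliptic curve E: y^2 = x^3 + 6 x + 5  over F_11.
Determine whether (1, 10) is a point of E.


Check whether y^2 = x^3 + 6 x + 5 (mod 11) for (x, y) = (1, 10).
LHS: y^2 = 10^2 mod 11 = 1
RHS: x^3 + 6 x + 5 = 1^3 + 6*1 + 5 mod 11 = 1
LHS = RHS

Yes, on the curve


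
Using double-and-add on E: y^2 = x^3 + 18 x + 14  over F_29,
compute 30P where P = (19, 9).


k = 30 = 11110_2 (binary, LSB first: 01111)
Double-and-add from P = (19, 9):
  bit 0 = 0: acc unchanged = O
  bit 1 = 1: acc = O + (26, 22) = (26, 22)
  bit 2 = 1: acc = (26, 22) + (15, 11) = (18, 15)
  bit 3 = 1: acc = (18, 15) + (27, 17) = (22, 26)
  bit 4 = 1: acc = (22, 26) + (11, 21) = (1, 2)

30P = (1, 2)


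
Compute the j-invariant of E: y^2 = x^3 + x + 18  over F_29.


Delta = -16(4 a^3 + 27 b^2) mod 29 = 9
-1728 * (4 a)^3 = -1728 * (4*1)^3 mod 29 = 14
j = 14 * 9^(-1) mod 29 = 8

j = 8 (mod 29)


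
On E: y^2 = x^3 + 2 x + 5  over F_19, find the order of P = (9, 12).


Compute successive multiples of P until we hit O:
  1P = (9, 12)
  2P = (8, 18)
  3P = (0, 10)
  4P = (7, 18)
  5P = (12, 16)
  6P = (4, 1)
  7P = (4, 18)
  8P = (12, 3)
  ... (continuing to 13P)
  13P = O

ord(P) = 13


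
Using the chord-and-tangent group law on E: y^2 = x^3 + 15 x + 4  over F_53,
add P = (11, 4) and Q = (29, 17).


P != Q, so use the chord formula.
s = (y2 - y1) / (x2 - x1) = (13) / (18) mod 53 = 39
x3 = s^2 - x1 - x2 mod 53 = 39^2 - 11 - 29 = 50
y3 = s (x1 - x3) - y1 mod 53 = 39 * (11 - 50) - 4 = 12

P + Q = (50, 12)


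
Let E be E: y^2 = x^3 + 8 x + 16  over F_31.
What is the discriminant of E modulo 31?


4 a^3 + 27 b^2 = 4*8^3 + 27*16^2 = 2048 + 6912 = 8960
Delta = -16 * (8960) = -143360
Delta mod 31 = 15

Delta = 15 (mod 31)


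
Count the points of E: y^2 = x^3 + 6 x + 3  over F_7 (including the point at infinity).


For each x in F_7, count y with y^2 = x^3 + 6 x + 3 mod 7:
  x = 2: RHS = 2, y in [3, 4]  -> 2 point(s)
  x = 4: RHS = 0, y in [0]  -> 1 point(s)
  x = 5: RHS = 4, y in [2, 5]  -> 2 point(s)
Affine points: 5. Add the point at infinity: total = 6.

#E(F_7) = 6


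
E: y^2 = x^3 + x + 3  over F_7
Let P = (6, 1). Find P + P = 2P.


Doubling: s = (3 x1^2 + a) / (2 y1)
s = (3*6^2 + 1) / (2*1) mod 7 = 2
x3 = s^2 - 2 x1 mod 7 = 2^2 - 2*6 = 6
y3 = s (x1 - x3) - y1 mod 7 = 2 * (6 - 6) - 1 = 6

2P = (6, 6)


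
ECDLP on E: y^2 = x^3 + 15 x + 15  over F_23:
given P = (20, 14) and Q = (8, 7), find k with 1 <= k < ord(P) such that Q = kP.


Enumerate multiples of P until we hit Q = (8, 7):
  1P = (20, 14)
  2P = (14, 18)
  3P = (15, 21)
  4P = (1, 10)
  5P = (3, 15)
  6P = (16, 2)
  7P = (19, 12)
  8P = (11, 4)
  9P = (8, 7)
Match found at i = 9.

k = 9


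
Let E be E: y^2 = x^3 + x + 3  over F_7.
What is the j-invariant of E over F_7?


Delta = -16(4 a^3 + 27 b^2) mod 7 = 3
-1728 * (4 a)^3 = -1728 * (4*1)^3 mod 7 = 1
j = 1 * 3^(-1) mod 7 = 5

j = 5 (mod 7)


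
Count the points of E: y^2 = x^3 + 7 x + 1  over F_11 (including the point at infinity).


For each x in F_11, count y with y^2 = x^3 + 7 x + 1 mod 11:
  x = 0: RHS = 1, y in [1, 10]  -> 2 point(s)
  x = 1: RHS = 9, y in [3, 8]  -> 2 point(s)
  x = 2: RHS = 1, y in [1, 10]  -> 2 point(s)
  x = 3: RHS = 5, y in [4, 7]  -> 2 point(s)
  x = 4: RHS = 5, y in [4, 7]  -> 2 point(s)
  x = 9: RHS = 1, y in [1, 10]  -> 2 point(s)
  x = 10: RHS = 4, y in [2, 9]  -> 2 point(s)
Affine points: 14. Add the point at infinity: total = 15.

#E(F_11) = 15


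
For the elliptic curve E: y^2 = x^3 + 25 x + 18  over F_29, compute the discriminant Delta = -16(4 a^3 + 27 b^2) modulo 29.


4 a^3 + 27 b^2 = 4*25^3 + 27*18^2 = 62500 + 8748 = 71248
Delta = -16 * (71248) = -1139968
Delta mod 29 = 22

Delta = 22 (mod 29)


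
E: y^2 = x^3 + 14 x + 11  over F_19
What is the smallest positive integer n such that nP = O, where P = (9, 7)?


Compute successive multiples of P until we hit O:
  1P = (9, 7)
  2P = (5, 4)
  3P = (2, 3)
  4P = (6, 11)
  5P = (10, 7)
  6P = (0, 12)
  7P = (15, 9)
  8P = (12, 11)
  ... (continuing to 25P)
  25P = O

ord(P) = 25


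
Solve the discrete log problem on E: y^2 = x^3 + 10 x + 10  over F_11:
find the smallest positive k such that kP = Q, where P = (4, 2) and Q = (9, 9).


Enumerate multiples of P until we hit Q = (9, 9):
  1P = (4, 2)
  2P = (7, 4)
  3P = (9, 2)
  4P = (9, 9)
Match found at i = 4.

k = 4


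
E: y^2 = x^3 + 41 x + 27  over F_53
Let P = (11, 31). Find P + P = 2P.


Doubling: s = (3 x1^2 + a) / (2 y1)
s = (3*11^2 + 41) / (2*31) mod 53 = 39
x3 = s^2 - 2 x1 mod 53 = 39^2 - 2*11 = 15
y3 = s (x1 - x3) - y1 mod 53 = 39 * (11 - 15) - 31 = 25

2P = (15, 25)


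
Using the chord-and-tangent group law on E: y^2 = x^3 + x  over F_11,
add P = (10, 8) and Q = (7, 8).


P != Q, so use the chord formula.
s = (y2 - y1) / (x2 - x1) = (0) / (8) mod 11 = 0
x3 = s^2 - x1 - x2 mod 11 = 0^2 - 10 - 7 = 5
y3 = s (x1 - x3) - y1 mod 11 = 0 * (10 - 5) - 8 = 3

P + Q = (5, 3)


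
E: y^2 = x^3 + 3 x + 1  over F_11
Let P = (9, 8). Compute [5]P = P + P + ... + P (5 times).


k = 5 = 101_2 (binary, LSB first: 101)
Double-and-add from P = (9, 8):
  bit 0 = 1: acc = O + (9, 8) = (9, 8)
  bit 1 = 0: acc unchanged = (9, 8)
  bit 2 = 1: acc = (9, 8) + (8, 3) = (8, 8)

5P = (8, 8)


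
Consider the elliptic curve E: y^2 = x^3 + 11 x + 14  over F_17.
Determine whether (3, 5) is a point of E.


Check whether y^2 = x^3 + 11 x + 14 (mod 17) for (x, y) = (3, 5).
LHS: y^2 = 5^2 mod 17 = 8
RHS: x^3 + 11 x + 14 = 3^3 + 11*3 + 14 mod 17 = 6
LHS != RHS

No, not on the curve


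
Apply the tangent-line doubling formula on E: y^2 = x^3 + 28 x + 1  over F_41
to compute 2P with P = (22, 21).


Doubling: s = (3 x1^2 + a) / (2 y1)
s = (3*22^2 + 28) / (2*21) mod 41 = 4
x3 = s^2 - 2 x1 mod 41 = 4^2 - 2*22 = 13
y3 = s (x1 - x3) - y1 mod 41 = 4 * (22 - 13) - 21 = 15

2P = (13, 15)


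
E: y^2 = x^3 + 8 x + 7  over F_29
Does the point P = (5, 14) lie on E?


Check whether y^2 = x^3 + 8 x + 7 (mod 29) for (x, y) = (5, 14).
LHS: y^2 = 14^2 mod 29 = 22
RHS: x^3 + 8 x + 7 = 5^3 + 8*5 + 7 mod 29 = 27
LHS != RHS

No, not on the curve


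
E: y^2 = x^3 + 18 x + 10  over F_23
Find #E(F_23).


For each x in F_23, count y with y^2 = x^3 + 18 x + 10 mod 23:
  x = 1: RHS = 6, y in [11, 12]  -> 2 point(s)
  x = 2: RHS = 8, y in [10, 13]  -> 2 point(s)
  x = 4: RHS = 8, y in [10, 13]  -> 2 point(s)
  x = 5: RHS = 18, y in [8, 15]  -> 2 point(s)
  x = 6: RHS = 12, y in [9, 14]  -> 2 point(s)
  x = 9: RHS = 4, y in [2, 21]  -> 2 point(s)
  x = 13: RHS = 3, y in [7, 16]  -> 2 point(s)
  x = 14: RHS = 16, y in [4, 19]  -> 2 point(s)
  x = 16: RHS = 1, y in [1, 22]  -> 2 point(s)
  x = 17: RHS = 8, y in [10, 13]  -> 2 point(s)
  x = 18: RHS = 2, y in [5, 18]  -> 2 point(s)
  x = 19: RHS = 12, y in [9, 14]  -> 2 point(s)
  x = 21: RHS = 12, y in [9, 14]  -> 2 point(s)
Affine points: 26. Add the point at infinity: total = 27.

#E(F_23) = 27


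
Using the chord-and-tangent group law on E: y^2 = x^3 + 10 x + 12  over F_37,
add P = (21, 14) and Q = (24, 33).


P != Q, so use the chord formula.
s = (y2 - y1) / (x2 - x1) = (19) / (3) mod 37 = 31
x3 = s^2 - x1 - x2 mod 37 = 31^2 - 21 - 24 = 28
y3 = s (x1 - x3) - y1 mod 37 = 31 * (21 - 28) - 14 = 28

P + Q = (28, 28)


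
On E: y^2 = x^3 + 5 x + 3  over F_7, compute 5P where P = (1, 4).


k = 5 = 101_2 (binary, LSB first: 101)
Double-and-add from P = (1, 4):
  bit 0 = 1: acc = O + (1, 4) = (1, 4)
  bit 1 = 0: acc unchanged = (1, 4)
  bit 2 = 1: acc = (1, 4) + (6, 2) = (1, 3)

5P = (1, 3)


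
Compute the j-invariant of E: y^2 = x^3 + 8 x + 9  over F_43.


Delta = -16(4 a^3 + 27 b^2) mod 43 = 8
-1728 * (4 a)^3 = -1728 * (4*8)^3 mod 43 = 27
j = 27 * 8^(-1) mod 43 = 41

j = 41 (mod 43)


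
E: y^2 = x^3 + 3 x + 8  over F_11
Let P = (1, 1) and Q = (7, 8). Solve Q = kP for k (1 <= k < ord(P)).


Enumerate multiples of P until we hit Q = (7, 8):
  1P = (1, 1)
  2P = (7, 3)
  3P = (8, 4)
  4P = (6, 0)
  5P = (8, 7)
  6P = (7, 8)
Match found at i = 6.

k = 6


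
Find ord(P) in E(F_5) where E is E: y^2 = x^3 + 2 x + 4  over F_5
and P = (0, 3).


Compute successive multiples of P until we hit O:
  1P = (0, 3)
  2P = (4, 4)
  3P = (2, 4)
  4P = (2, 1)
  5P = (4, 1)
  6P = (0, 2)
  7P = O

ord(P) = 7


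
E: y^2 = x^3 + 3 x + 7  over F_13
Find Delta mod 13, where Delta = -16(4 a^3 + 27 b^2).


4 a^3 + 27 b^2 = 4*3^3 + 27*7^2 = 108 + 1323 = 1431
Delta = -16 * (1431) = -22896
Delta mod 13 = 10

Delta = 10 (mod 13)


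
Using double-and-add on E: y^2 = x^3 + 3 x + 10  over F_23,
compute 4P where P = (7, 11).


k = 4 = 100_2 (binary, LSB first: 001)
Double-and-add from P = (7, 11):
  bit 0 = 0: acc unchanged = O
  bit 1 = 0: acc unchanged = O
  bit 2 = 1: acc = O + (5, 9) = (5, 9)

4P = (5, 9)


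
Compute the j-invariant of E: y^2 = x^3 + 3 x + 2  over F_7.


Delta = -16(4 a^3 + 27 b^2) mod 7 = 2
-1728 * (4 a)^3 = -1728 * (4*3)^3 mod 7 = 6
j = 6 * 2^(-1) mod 7 = 3

j = 3 (mod 7)


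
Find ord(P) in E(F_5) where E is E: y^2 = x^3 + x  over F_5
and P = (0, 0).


Compute successive multiples of P until we hit O:
  1P = (0, 0)
  2P = O

ord(P) = 2


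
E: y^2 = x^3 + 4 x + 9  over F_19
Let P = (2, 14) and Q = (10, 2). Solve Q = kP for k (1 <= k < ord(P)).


Enumerate multiples of P until we hit Q = (10, 2):
  1P = (2, 14)
  2P = (13, 15)
  3P = (15, 9)
  4P = (18, 17)
  5P = (0, 3)
  6P = (14, 15)
  7P = (10, 17)
  8P = (11, 4)
  9P = (7, 0)
  10P = (11, 15)
  11P = (10, 2)
Match found at i = 11.

k = 11


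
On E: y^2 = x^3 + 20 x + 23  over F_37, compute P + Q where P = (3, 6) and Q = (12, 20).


P != Q, so use the chord formula.
s = (y2 - y1) / (x2 - x1) = (14) / (9) mod 37 = 18
x3 = s^2 - x1 - x2 mod 37 = 18^2 - 3 - 12 = 13
y3 = s (x1 - x3) - y1 mod 37 = 18 * (3 - 13) - 6 = 36

P + Q = (13, 36)


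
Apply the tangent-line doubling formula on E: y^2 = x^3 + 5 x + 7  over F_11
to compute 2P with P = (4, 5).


Doubling: s = (3 x1^2 + a) / (2 y1)
s = (3*4^2 + 5) / (2*5) mod 11 = 2
x3 = s^2 - 2 x1 mod 11 = 2^2 - 2*4 = 7
y3 = s (x1 - x3) - y1 mod 11 = 2 * (4 - 7) - 5 = 0

2P = (7, 0)


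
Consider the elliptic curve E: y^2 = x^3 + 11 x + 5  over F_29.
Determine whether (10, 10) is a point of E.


Check whether y^2 = x^3 + 11 x + 5 (mod 29) for (x, y) = (10, 10).
LHS: y^2 = 10^2 mod 29 = 13
RHS: x^3 + 11 x + 5 = 10^3 + 11*10 + 5 mod 29 = 13
LHS = RHS

Yes, on the curve


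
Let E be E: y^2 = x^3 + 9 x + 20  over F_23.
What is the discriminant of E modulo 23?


4 a^3 + 27 b^2 = 4*9^3 + 27*20^2 = 2916 + 10800 = 13716
Delta = -16 * (13716) = -219456
Delta mod 23 = 10

Delta = 10 (mod 23)


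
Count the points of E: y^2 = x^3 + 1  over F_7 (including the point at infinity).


For each x in F_7, count y with y^2 = x^3 + 0 x + 1 mod 7:
  x = 0: RHS = 1, y in [1, 6]  -> 2 point(s)
  x = 1: RHS = 2, y in [3, 4]  -> 2 point(s)
  x = 2: RHS = 2, y in [3, 4]  -> 2 point(s)
  x = 3: RHS = 0, y in [0]  -> 1 point(s)
  x = 4: RHS = 2, y in [3, 4]  -> 2 point(s)
  x = 5: RHS = 0, y in [0]  -> 1 point(s)
  x = 6: RHS = 0, y in [0]  -> 1 point(s)
Affine points: 11. Add the point at infinity: total = 12.

#E(F_7) = 12


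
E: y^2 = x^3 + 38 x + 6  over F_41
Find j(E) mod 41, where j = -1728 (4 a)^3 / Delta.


Delta = -16(4 a^3 + 27 b^2) mod 41 = 34
-1728 * (4 a)^3 = -1728 * (4*38)^3 mod 41 = 36
j = 36 * 34^(-1) mod 41 = 30

j = 30 (mod 41)


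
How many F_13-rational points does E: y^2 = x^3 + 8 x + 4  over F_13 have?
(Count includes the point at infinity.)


For each x in F_13, count y with y^2 = x^3 + 8 x + 4 mod 13:
  x = 0: RHS = 4, y in [2, 11]  -> 2 point(s)
  x = 1: RHS = 0, y in [0]  -> 1 point(s)
  x = 3: RHS = 3, y in [4, 9]  -> 2 point(s)
  x = 4: RHS = 9, y in [3, 10]  -> 2 point(s)
  x = 5: RHS = 0, y in [0]  -> 1 point(s)
  x = 7: RHS = 0, y in [0]  -> 1 point(s)
  x = 9: RHS = 12, y in [5, 8]  -> 2 point(s)
Affine points: 11. Add the point at infinity: total = 12.

#E(F_13) = 12


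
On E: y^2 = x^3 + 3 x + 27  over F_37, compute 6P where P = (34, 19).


k = 6 = 110_2 (binary, LSB first: 011)
Double-and-add from P = (34, 19):
  bit 0 = 0: acc unchanged = O
  bit 1 = 1: acc = O + (18, 17) = (18, 17)
  bit 2 = 1: acc = (18, 17) + (28, 14) = (7, 13)

6P = (7, 13)


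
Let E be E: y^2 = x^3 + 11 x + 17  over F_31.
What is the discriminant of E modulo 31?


4 a^3 + 27 b^2 = 4*11^3 + 27*17^2 = 5324 + 7803 = 13127
Delta = -16 * (13127) = -210032
Delta mod 31 = 24

Delta = 24 (mod 31)


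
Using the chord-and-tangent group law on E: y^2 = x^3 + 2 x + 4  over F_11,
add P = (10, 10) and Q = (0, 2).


P != Q, so use the chord formula.
s = (y2 - y1) / (x2 - x1) = (3) / (1) mod 11 = 3
x3 = s^2 - x1 - x2 mod 11 = 3^2 - 10 - 0 = 10
y3 = s (x1 - x3) - y1 mod 11 = 3 * (10 - 10) - 10 = 1

P + Q = (10, 1)


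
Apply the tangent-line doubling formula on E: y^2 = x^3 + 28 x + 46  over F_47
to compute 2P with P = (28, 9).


Doubling: s = (3 x1^2 + a) / (2 y1)
s = (3*28^2 + 28) / (2*9) mod 47 = 33
x3 = s^2 - 2 x1 mod 47 = 33^2 - 2*28 = 46
y3 = s (x1 - x3) - y1 mod 47 = 33 * (28 - 46) - 9 = 8

2P = (46, 8)


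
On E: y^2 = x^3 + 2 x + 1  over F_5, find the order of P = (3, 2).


Compute successive multiples of P until we hit O:
  1P = (3, 2)
  2P = (0, 1)
  3P = (1, 2)
  4P = (1, 3)
  5P = (0, 4)
  6P = (3, 3)
  7P = O

ord(P) = 7


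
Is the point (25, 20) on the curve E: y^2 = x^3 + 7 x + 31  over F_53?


Check whether y^2 = x^3 + 7 x + 31 (mod 53) for (x, y) = (25, 20).
LHS: y^2 = 20^2 mod 53 = 29
RHS: x^3 + 7 x + 31 = 25^3 + 7*25 + 31 mod 53 = 37
LHS != RHS

No, not on the curve


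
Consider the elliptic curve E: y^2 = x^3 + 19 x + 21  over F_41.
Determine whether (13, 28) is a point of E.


Check whether y^2 = x^3 + 19 x + 21 (mod 41) for (x, y) = (13, 28).
LHS: y^2 = 28^2 mod 41 = 5
RHS: x^3 + 19 x + 21 = 13^3 + 19*13 + 21 mod 41 = 5
LHS = RHS

Yes, on the curve


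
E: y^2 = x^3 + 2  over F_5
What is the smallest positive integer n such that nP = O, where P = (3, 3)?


Compute successive multiples of P until we hit O:
  1P = (3, 3)
  2P = (3, 2)
  3P = O

ord(P) = 3


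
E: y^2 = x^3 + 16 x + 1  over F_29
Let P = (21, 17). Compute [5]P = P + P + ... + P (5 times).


k = 5 = 101_2 (binary, LSB first: 101)
Double-and-add from P = (21, 17):
  bit 0 = 1: acc = O + (21, 17) = (21, 17)
  bit 1 = 0: acc unchanged = (21, 17)
  bit 2 = 1: acc = (21, 17) + (17, 13) = (21, 12)

5P = (21, 12)


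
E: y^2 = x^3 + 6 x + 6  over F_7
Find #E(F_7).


For each x in F_7, count y with y^2 = x^3 + 6 x + 6 mod 7:
  x = 3: RHS = 2, y in [3, 4]  -> 2 point(s)
  x = 5: RHS = 0, y in [0]  -> 1 point(s)
Affine points: 3. Add the point at infinity: total = 4.

#E(F_7) = 4


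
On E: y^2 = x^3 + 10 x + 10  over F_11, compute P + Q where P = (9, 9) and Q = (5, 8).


P != Q, so use the chord formula.
s = (y2 - y1) / (x2 - x1) = (10) / (7) mod 11 = 3
x3 = s^2 - x1 - x2 mod 11 = 3^2 - 9 - 5 = 6
y3 = s (x1 - x3) - y1 mod 11 = 3 * (9 - 6) - 9 = 0

P + Q = (6, 0)


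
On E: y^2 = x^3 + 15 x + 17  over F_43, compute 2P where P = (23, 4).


Doubling: s = (3 x1^2 + a) / (2 y1)
s = (3*23^2 + 15) / (2*4) mod 43 = 39
x3 = s^2 - 2 x1 mod 43 = 39^2 - 2*23 = 13
y3 = s (x1 - x3) - y1 mod 43 = 39 * (23 - 13) - 4 = 42

2P = (13, 42)


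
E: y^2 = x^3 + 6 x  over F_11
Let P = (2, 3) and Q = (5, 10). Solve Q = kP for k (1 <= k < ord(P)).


Enumerate multiples of P until we hit Q = (5, 10):
  1P = (2, 3)
  2P = (5, 10)
Match found at i = 2.

k = 2


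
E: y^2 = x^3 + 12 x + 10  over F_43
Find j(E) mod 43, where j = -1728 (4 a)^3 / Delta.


Delta = -16(4 a^3 + 27 b^2) mod 43 = 19
-1728 * (4 a)^3 = -1728 * (4*12)^3 mod 43 = 32
j = 32 * 19^(-1) mod 43 = 13

j = 13 (mod 43)


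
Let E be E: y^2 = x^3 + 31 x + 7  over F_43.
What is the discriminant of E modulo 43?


4 a^3 + 27 b^2 = 4*31^3 + 27*7^2 = 119164 + 1323 = 120487
Delta = -16 * (120487) = -1927792
Delta mod 43 = 27

Delta = 27 (mod 43)


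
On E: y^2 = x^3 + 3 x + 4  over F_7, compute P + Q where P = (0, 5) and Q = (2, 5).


P != Q, so use the chord formula.
s = (y2 - y1) / (x2 - x1) = (0) / (2) mod 7 = 0
x3 = s^2 - x1 - x2 mod 7 = 0^2 - 0 - 2 = 5
y3 = s (x1 - x3) - y1 mod 7 = 0 * (0 - 5) - 5 = 2

P + Q = (5, 2)


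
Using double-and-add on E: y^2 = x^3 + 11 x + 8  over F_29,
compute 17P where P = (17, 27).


k = 17 = 10001_2 (binary, LSB first: 10001)
Double-and-add from P = (17, 27):
  bit 0 = 1: acc = O + (17, 27) = (17, 27)
  bit 1 = 0: acc unchanged = (17, 27)
  bit 2 = 0: acc unchanged = (17, 27)
  bit 3 = 0: acc unchanged = (17, 27)
  bit 4 = 1: acc = (17, 27) + (28, 5) = (17, 2)

17P = (17, 2)


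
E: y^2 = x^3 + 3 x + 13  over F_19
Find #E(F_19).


For each x in F_19, count y with y^2 = x^3 + 3 x + 13 mod 19:
  x = 1: RHS = 17, y in [6, 13]  -> 2 point(s)
  x = 3: RHS = 11, y in [7, 12]  -> 2 point(s)
  x = 5: RHS = 1, y in [1, 18]  -> 2 point(s)
  x = 6: RHS = 0, y in [0]  -> 1 point(s)
  x = 7: RHS = 16, y in [4, 15]  -> 2 point(s)
  x = 8: RHS = 17, y in [6, 13]  -> 2 point(s)
  x = 9: RHS = 9, y in [3, 16]  -> 2 point(s)
  x = 10: RHS = 17, y in [6, 13]  -> 2 point(s)
  x = 11: RHS = 9, y in [3, 16]  -> 2 point(s)
  x = 13: RHS = 7, y in [8, 11]  -> 2 point(s)
  x = 14: RHS = 6, y in [5, 14]  -> 2 point(s)
  x = 18: RHS = 9, y in [3, 16]  -> 2 point(s)
Affine points: 23. Add the point at infinity: total = 24.

#E(F_19) = 24


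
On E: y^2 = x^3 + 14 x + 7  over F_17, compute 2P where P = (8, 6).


Doubling: s = (3 x1^2 + a) / (2 y1)
s = (3*8^2 + 14) / (2*6) mod 17 = 3
x3 = s^2 - 2 x1 mod 17 = 3^2 - 2*8 = 10
y3 = s (x1 - x3) - y1 mod 17 = 3 * (8 - 10) - 6 = 5

2P = (10, 5)


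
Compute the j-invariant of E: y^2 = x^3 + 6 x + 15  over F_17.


Delta = -16(4 a^3 + 27 b^2) mod 17 = 3
-1728 * (4 a)^3 = -1728 * (4*6)^3 mod 17 = 1
j = 1 * 3^(-1) mod 17 = 6

j = 6 (mod 17)


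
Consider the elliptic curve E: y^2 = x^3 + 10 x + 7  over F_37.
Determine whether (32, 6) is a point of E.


Check whether y^2 = x^3 + 10 x + 7 (mod 37) for (x, y) = (32, 6).
LHS: y^2 = 6^2 mod 37 = 36
RHS: x^3 + 10 x + 7 = 32^3 + 10*32 + 7 mod 37 = 17
LHS != RHS

No, not on the curve


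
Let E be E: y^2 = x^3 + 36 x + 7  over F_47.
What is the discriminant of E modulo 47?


4 a^3 + 27 b^2 = 4*36^3 + 27*7^2 = 186624 + 1323 = 187947
Delta = -16 * (187947) = -3007152
Delta mod 47 = 2

Delta = 2 (mod 47)


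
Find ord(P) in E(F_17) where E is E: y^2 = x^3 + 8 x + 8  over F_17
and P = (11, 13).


Compute successive multiples of P until we hit O:
  1P = (11, 13)
  2P = (14, 5)
  3P = (1, 0)
  4P = (14, 12)
  5P = (11, 4)
  6P = O

ord(P) = 6


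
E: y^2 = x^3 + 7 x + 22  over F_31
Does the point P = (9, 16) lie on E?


Check whether y^2 = x^3 + 7 x + 22 (mod 31) for (x, y) = (9, 16).
LHS: y^2 = 16^2 mod 31 = 8
RHS: x^3 + 7 x + 22 = 9^3 + 7*9 + 22 mod 31 = 8
LHS = RHS

Yes, on the curve


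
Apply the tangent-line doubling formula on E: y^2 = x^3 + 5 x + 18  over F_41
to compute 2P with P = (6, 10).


Doubling: s = (3 x1^2 + a) / (2 y1)
s = (3*6^2 + 5) / (2*10) mod 41 = 20
x3 = s^2 - 2 x1 mod 41 = 20^2 - 2*6 = 19
y3 = s (x1 - x3) - y1 mod 41 = 20 * (6 - 19) - 10 = 17

2P = (19, 17)


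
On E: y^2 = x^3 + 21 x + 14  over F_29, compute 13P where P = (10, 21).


k = 13 = 1101_2 (binary, LSB first: 1011)
Double-and-add from P = (10, 21):
  bit 0 = 1: acc = O + (10, 21) = (10, 21)
  bit 1 = 0: acc unchanged = (10, 21)
  bit 2 = 1: acc = (10, 21) + (1, 6) = (24, 4)
  bit 3 = 1: acc = (24, 4) + (2, 21) = (16, 3)

13P = (16, 3)


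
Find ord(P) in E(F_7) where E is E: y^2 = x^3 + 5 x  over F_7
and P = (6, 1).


Compute successive multiples of P until we hit O:
  1P = (6, 1)
  2P = (4, 0)
  3P = (6, 6)
  4P = O

ord(P) = 4


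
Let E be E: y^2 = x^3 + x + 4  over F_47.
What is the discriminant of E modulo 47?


4 a^3 + 27 b^2 = 4*1^3 + 27*4^2 = 4 + 432 = 436
Delta = -16 * (436) = -6976
Delta mod 47 = 27

Delta = 27 (mod 47)


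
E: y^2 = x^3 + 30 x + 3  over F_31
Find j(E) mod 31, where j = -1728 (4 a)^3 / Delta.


Delta = -16(4 a^3 + 27 b^2) mod 31 = 20
-1728 * (4 a)^3 = -1728 * (4*30)^3 mod 31 = 15
j = 15 * 20^(-1) mod 31 = 24

j = 24 (mod 31)


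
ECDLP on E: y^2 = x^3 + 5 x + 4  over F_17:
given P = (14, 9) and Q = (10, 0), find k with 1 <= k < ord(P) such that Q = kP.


Enumerate multiples of P until we hit Q = (10, 0):
  1P = (14, 9)
  2P = (10, 0)
Match found at i = 2.

k = 2


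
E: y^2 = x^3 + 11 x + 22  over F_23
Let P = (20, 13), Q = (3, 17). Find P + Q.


P != Q, so use the chord formula.
s = (y2 - y1) / (x2 - x1) = (4) / (6) mod 23 = 16
x3 = s^2 - x1 - x2 mod 23 = 16^2 - 20 - 3 = 3
y3 = s (x1 - x3) - y1 mod 23 = 16 * (20 - 3) - 13 = 6

P + Q = (3, 6)


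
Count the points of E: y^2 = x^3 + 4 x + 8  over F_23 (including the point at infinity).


For each x in F_23, count y with y^2 = x^3 + 4 x + 8 mod 23:
  x = 0: RHS = 8, y in [10, 13]  -> 2 point(s)
  x = 1: RHS = 13, y in [6, 17]  -> 2 point(s)
  x = 2: RHS = 1, y in [1, 22]  -> 2 point(s)
  x = 3: RHS = 1, y in [1, 22]  -> 2 point(s)
  x = 6: RHS = 18, y in [8, 15]  -> 2 point(s)
  x = 8: RHS = 0, y in [0]  -> 1 point(s)
  x = 10: RHS = 13, y in [6, 17]  -> 2 point(s)
  x = 11: RHS = 3, y in [7, 16]  -> 2 point(s)
  x = 12: RHS = 13, y in [6, 17]  -> 2 point(s)
  x = 13: RHS = 3, y in [7, 16]  -> 2 point(s)
  x = 14: RHS = 2, y in [5, 18]  -> 2 point(s)
  x = 15: RHS = 16, y in [4, 19]  -> 2 point(s)
  x = 18: RHS = 1, y in [1, 22]  -> 2 point(s)
  x = 22: RHS = 3, y in [7, 16]  -> 2 point(s)
Affine points: 27. Add the point at infinity: total = 28.

#E(F_23) = 28


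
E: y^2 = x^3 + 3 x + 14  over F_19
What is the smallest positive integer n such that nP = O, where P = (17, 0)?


Compute successive multiples of P until we hit O:
  1P = (17, 0)
  2P = O

ord(P) = 2


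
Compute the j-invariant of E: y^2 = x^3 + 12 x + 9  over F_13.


Delta = -16(4 a^3 + 27 b^2) mod 13 = 3
-1728 * (4 a)^3 = -1728 * (4*12)^3 mod 13 = 1
j = 1 * 3^(-1) mod 13 = 9

j = 9 (mod 13)


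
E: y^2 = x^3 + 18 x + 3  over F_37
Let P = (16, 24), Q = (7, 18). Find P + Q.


P != Q, so use the chord formula.
s = (y2 - y1) / (x2 - x1) = (31) / (28) mod 37 = 13
x3 = s^2 - x1 - x2 mod 37 = 13^2 - 16 - 7 = 35
y3 = s (x1 - x3) - y1 mod 37 = 13 * (16 - 35) - 24 = 25

P + Q = (35, 25)


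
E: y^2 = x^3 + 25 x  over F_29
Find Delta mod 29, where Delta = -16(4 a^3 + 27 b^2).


4 a^3 + 27 b^2 = 4*25^3 + 27*0^2 = 62500 + 0 = 62500
Delta = -16 * (62500) = -1000000
Delta mod 29 = 7

Delta = 7 (mod 29)


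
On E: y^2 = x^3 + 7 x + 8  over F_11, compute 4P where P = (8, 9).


k = 4 = 100_2 (binary, LSB first: 001)
Double-and-add from P = (8, 9):
  bit 0 = 0: acc unchanged = O
  bit 1 = 0: acc unchanged = O
  bit 2 = 1: acc = O + (3, 10) = (3, 10)

4P = (3, 10)


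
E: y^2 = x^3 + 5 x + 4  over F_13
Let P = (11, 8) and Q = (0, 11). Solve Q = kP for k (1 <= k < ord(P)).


Enumerate multiples of P until we hit Q = (0, 11):
  1P = (11, 8)
  2P = (0, 11)
Match found at i = 2.

k = 2


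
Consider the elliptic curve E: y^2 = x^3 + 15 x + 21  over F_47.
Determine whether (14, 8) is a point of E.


Check whether y^2 = x^3 + 15 x + 21 (mod 47) for (x, y) = (14, 8).
LHS: y^2 = 8^2 mod 47 = 17
RHS: x^3 + 15 x + 21 = 14^3 + 15*14 + 21 mod 47 = 14
LHS != RHS

No, not on the curve


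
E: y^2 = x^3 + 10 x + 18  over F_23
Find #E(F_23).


For each x in F_23, count y with y^2 = x^3 + 10 x + 18 mod 23:
  x = 0: RHS = 18, y in [8, 15]  -> 2 point(s)
  x = 1: RHS = 6, y in [11, 12]  -> 2 point(s)
  x = 2: RHS = 0, y in [0]  -> 1 point(s)
  x = 3: RHS = 6, y in [11, 12]  -> 2 point(s)
  x = 5: RHS = 9, y in [3, 20]  -> 2 point(s)
  x = 6: RHS = 18, y in [8, 15]  -> 2 point(s)
  x = 8: RHS = 12, y in [9, 14]  -> 2 point(s)
  x = 9: RHS = 9, y in [3, 20]  -> 2 point(s)
  x = 12: RHS = 3, y in [7, 16]  -> 2 point(s)
  x = 14: RHS = 4, y in [2, 21]  -> 2 point(s)
  x = 15: RHS = 1, y in [1, 22]  -> 2 point(s)
  x = 17: RHS = 18, y in [8, 15]  -> 2 point(s)
  x = 18: RHS = 4, y in [2, 21]  -> 2 point(s)
  x = 19: RHS = 6, y in [11, 12]  -> 2 point(s)
  x = 21: RHS = 13, y in [6, 17]  -> 2 point(s)
Affine points: 29. Add the point at infinity: total = 30.

#E(F_23) = 30


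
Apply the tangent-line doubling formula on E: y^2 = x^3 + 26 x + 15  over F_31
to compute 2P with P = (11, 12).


Doubling: s = (3 x1^2 + a) / (2 y1)
s = (3*11^2 + 26) / (2*12) mod 31 = 2
x3 = s^2 - 2 x1 mod 31 = 2^2 - 2*11 = 13
y3 = s (x1 - x3) - y1 mod 31 = 2 * (11 - 13) - 12 = 15

2P = (13, 15)


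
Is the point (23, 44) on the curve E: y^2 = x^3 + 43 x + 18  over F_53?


Check whether y^2 = x^3 + 43 x + 18 (mod 53) for (x, y) = (23, 44).
LHS: y^2 = 44^2 mod 53 = 28
RHS: x^3 + 43 x + 18 = 23^3 + 43*23 + 18 mod 53 = 30
LHS != RHS

No, not on the curve


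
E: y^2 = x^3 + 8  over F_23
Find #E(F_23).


For each x in F_23, count y with y^2 = x^3 + 0 x + 8 mod 23:
  x = 0: RHS = 8, y in [10, 13]  -> 2 point(s)
  x = 1: RHS = 9, y in [3, 20]  -> 2 point(s)
  x = 2: RHS = 16, y in [4, 19]  -> 2 point(s)
  x = 3: RHS = 12, y in [9, 14]  -> 2 point(s)
  x = 4: RHS = 3, y in [7, 16]  -> 2 point(s)
  x = 5: RHS = 18, y in [8, 15]  -> 2 point(s)
  x = 7: RHS = 6, y in [11, 12]  -> 2 point(s)
  x = 9: RHS = 1, y in [1, 22]  -> 2 point(s)
  x = 15: RHS = 2, y in [5, 18]  -> 2 point(s)
  x = 19: RHS = 13, y in [6, 17]  -> 2 point(s)
  x = 20: RHS = 4, y in [2, 21]  -> 2 point(s)
  x = 21: RHS = 0, y in [0]  -> 1 point(s)
Affine points: 23. Add the point at infinity: total = 24.

#E(F_23) = 24


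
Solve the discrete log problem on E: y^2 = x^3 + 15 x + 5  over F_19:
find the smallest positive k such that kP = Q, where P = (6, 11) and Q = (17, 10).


Enumerate multiples of P until we hit Q = (17, 10):
  1P = (6, 11)
  2P = (16, 16)
  3P = (2, 10)
  4P = (17, 10)
Match found at i = 4.

k = 4


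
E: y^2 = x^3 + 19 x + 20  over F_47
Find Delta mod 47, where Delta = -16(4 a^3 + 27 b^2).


4 a^3 + 27 b^2 = 4*19^3 + 27*20^2 = 27436 + 10800 = 38236
Delta = -16 * (38236) = -611776
Delta mod 47 = 23

Delta = 23 (mod 47)


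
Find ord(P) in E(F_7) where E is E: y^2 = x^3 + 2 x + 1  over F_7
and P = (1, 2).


Compute successive multiples of P until we hit O:
  1P = (1, 2)
  2P = (0, 1)
  3P = (0, 6)
  4P = (1, 5)
  5P = O

ord(P) = 5


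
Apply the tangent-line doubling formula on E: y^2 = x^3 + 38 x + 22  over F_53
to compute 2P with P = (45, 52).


Doubling: s = (3 x1^2 + a) / (2 y1)
s = (3*45^2 + 38) / (2*52) mod 53 = 44
x3 = s^2 - 2 x1 mod 53 = 44^2 - 2*45 = 44
y3 = s (x1 - x3) - y1 mod 53 = 44 * (45 - 44) - 52 = 45

2P = (44, 45)


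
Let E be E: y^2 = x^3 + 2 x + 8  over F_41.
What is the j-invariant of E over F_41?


Delta = -16(4 a^3 + 27 b^2) mod 41 = 7
-1728 * (4 a)^3 = -1728 * (4*2)^3 mod 41 = 3
j = 3 * 7^(-1) mod 41 = 18

j = 18 (mod 41)


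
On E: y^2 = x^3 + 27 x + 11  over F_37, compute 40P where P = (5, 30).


k = 40 = 101000_2 (binary, LSB first: 000101)
Double-and-add from P = (5, 30):
  bit 0 = 0: acc unchanged = O
  bit 1 = 0: acc unchanged = O
  bit 2 = 0: acc unchanged = O
  bit 3 = 1: acc = O + (24, 33) = (24, 33)
  bit 4 = 0: acc unchanged = (24, 33)
  bit 5 = 1: acc = (24, 33) + (7, 5) = (5, 7)

40P = (5, 7)


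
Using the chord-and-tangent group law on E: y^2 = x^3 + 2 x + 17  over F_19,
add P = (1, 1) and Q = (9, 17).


P != Q, so use the chord formula.
s = (y2 - y1) / (x2 - x1) = (16) / (8) mod 19 = 2
x3 = s^2 - x1 - x2 mod 19 = 2^2 - 1 - 9 = 13
y3 = s (x1 - x3) - y1 mod 19 = 2 * (1 - 13) - 1 = 13

P + Q = (13, 13)
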